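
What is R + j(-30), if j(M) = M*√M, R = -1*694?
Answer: -694 - 30*I*√30 ≈ -694.0 - 164.32*I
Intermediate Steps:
R = -694
j(M) = M^(3/2)
R + j(-30) = -694 + (-30)^(3/2) = -694 - 30*I*√30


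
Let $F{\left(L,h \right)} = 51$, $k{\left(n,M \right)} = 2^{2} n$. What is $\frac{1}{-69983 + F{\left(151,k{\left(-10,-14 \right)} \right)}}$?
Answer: $- \frac{1}{69932} \approx -1.43 \cdot 10^{-5}$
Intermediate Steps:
$k{\left(n,M \right)} = 4 n$
$\frac{1}{-69983 + F{\left(151,k{\left(-10,-14 \right)} \right)}} = \frac{1}{-69983 + 51} = \frac{1}{-69932} = - \frac{1}{69932}$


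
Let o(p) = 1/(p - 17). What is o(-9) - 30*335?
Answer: -261301/26 ≈ -10050.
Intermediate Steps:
o(p) = 1/(-17 + p)
o(-9) - 30*335 = 1/(-17 - 9) - 30*335 = 1/(-26) - 10050 = -1/26 - 10050 = -261301/26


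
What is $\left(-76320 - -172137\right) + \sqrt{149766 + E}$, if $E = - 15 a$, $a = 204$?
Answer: $95817 + 7 \sqrt{2994} \approx 96200.0$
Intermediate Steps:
$E = -3060$ ($E = \left(-15\right) 204 = -3060$)
$\left(-76320 - -172137\right) + \sqrt{149766 + E} = \left(-76320 - -172137\right) + \sqrt{149766 - 3060} = \left(-76320 + 172137\right) + \sqrt{146706} = 95817 + 7 \sqrt{2994}$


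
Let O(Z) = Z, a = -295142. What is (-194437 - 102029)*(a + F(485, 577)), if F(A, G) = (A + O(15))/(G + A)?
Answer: 15487398860944/177 ≈ 8.7499e+10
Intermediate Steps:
F(A, G) = (15 + A)/(A + G) (F(A, G) = (A + 15)/(G + A) = (15 + A)/(A + G))
(-194437 - 102029)*(a + F(485, 577)) = (-194437 - 102029)*(-295142 + (15 + 485)/(485 + 577)) = -296466*(-295142 + 500/1062) = -296466*(-295142 + (1/1062)*500) = -296466*(-295142 + 250/531) = -296466*(-156720152/531) = 15487398860944/177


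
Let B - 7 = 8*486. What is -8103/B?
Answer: -8103/3895 ≈ -2.0804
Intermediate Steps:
B = 3895 (B = 7 + 8*486 = 7 + 3888 = 3895)
-8103/B = -8103/3895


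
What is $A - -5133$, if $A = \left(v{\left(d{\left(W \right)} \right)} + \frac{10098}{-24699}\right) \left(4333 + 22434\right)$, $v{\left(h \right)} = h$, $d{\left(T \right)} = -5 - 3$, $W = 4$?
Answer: $- \frac{1810819421}{8233} \approx -2.1995 \cdot 10^{5}$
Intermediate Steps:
$d{\left(T \right)} = -8$ ($d{\left(T \right)} = -5 - 3 = -8$)
$A = - \frac{1853079410}{8233}$ ($A = \left(-8 + \frac{10098}{-24699}\right) \left(4333 + 22434\right) = \left(-8 + 10098 \left(- \frac{1}{24699}\right)\right) 26767 = \left(-8 - \frac{3366}{8233}\right) 26767 = \left(- \frac{69230}{8233}\right) 26767 = - \frac{1853079410}{8233} \approx -2.2508 \cdot 10^{5}$)
$A - -5133 = - \frac{1853079410}{8233} - -5133 = - \frac{1853079410}{8233} + 5133 = - \frac{1810819421}{8233}$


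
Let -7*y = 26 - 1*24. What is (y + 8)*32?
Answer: 1728/7 ≈ 246.86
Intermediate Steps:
y = -2/7 (y = -(26 - 1*24)/7 = -(26 - 24)/7 = -⅐*2 = -2/7 ≈ -0.28571)
(y + 8)*32 = (-2/7 + 8)*32 = (54/7)*32 = 1728/7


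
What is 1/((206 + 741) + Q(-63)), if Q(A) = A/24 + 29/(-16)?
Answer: 16/15081 ≈ 0.0010609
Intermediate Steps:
Q(A) = -29/16 + A/24 (Q(A) = A*(1/24) + 29*(-1/16) = A/24 - 29/16 = -29/16 + A/24)
1/((206 + 741) + Q(-63)) = 1/((206 + 741) + (-29/16 + (1/24)*(-63))) = 1/(947 + (-29/16 - 21/8)) = 1/(947 - 71/16) = 1/(15081/16) = 16/15081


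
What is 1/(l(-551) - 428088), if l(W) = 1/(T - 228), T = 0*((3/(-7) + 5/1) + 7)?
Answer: -228/97604065 ≈ -2.3360e-6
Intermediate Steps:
T = 0 (T = 0*((3*(-⅐) + 5*1) + 7) = 0*((-3/7 + 5) + 7) = 0*(32/7 + 7) = 0*(81/7) = 0)
l(W) = -1/228 (l(W) = 1/(0 - 228) = 1/(-228) = -1/228)
1/(l(-551) - 428088) = 1/(-1/228 - 428088) = 1/(-97604065/228) = -228/97604065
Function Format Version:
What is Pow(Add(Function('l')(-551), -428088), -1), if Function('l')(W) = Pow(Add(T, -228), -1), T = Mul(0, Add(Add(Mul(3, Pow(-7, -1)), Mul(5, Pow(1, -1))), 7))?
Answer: Rational(-228, 97604065) ≈ -2.3360e-6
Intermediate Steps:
T = 0 (T = Mul(0, Add(Add(Mul(3, Rational(-1, 7)), Mul(5, 1)), 7)) = Mul(0, Add(Add(Rational(-3, 7), 5), 7)) = Mul(0, Add(Rational(32, 7), 7)) = Mul(0, Rational(81, 7)) = 0)
Function('l')(W) = Rational(-1, 228) (Function('l')(W) = Pow(Add(0, -228), -1) = Pow(-228, -1) = Rational(-1, 228))
Pow(Add(Function('l')(-551), -428088), -1) = Pow(Add(Rational(-1, 228), -428088), -1) = Pow(Rational(-97604065, 228), -1) = Rational(-228, 97604065)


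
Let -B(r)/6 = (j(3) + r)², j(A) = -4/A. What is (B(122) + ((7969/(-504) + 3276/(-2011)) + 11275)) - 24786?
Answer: -102257576371/1013544 ≈ -1.0089e+5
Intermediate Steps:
B(r) = -6*(-4/3 + r)²
(B(122) + ((7969/(-504) + 3276/(-2011)) + 11275)) - 24786 = (-2*(-4 + 3*122)²/3 + ((7969/(-504) + 3276/(-2011)) + 11275)) - 24786 = (-2*(-4 + 366)²/3 + ((7969*(-1/504) + 3276*(-1/2011)) + 11275)) - 24786 = (-⅔*362² + ((-7969/504 - 3276/2011) + 11275)) - 24786 = (-⅔*131044 + (-17676763/1013544 + 11275)) - 24786 = (-262088/3 + 11410031837/1013544) - 24786 = -77135874787/1013544 - 24786 = -102257576371/1013544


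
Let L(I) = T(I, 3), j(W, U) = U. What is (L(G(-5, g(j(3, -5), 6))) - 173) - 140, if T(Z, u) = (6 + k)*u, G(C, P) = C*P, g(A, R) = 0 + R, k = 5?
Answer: -280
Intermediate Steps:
g(A, R) = R
T(Z, u) = 11*u (T(Z, u) = (6 + 5)*u = 11*u)
L(I) = 33 (L(I) = 11*3 = 33)
(L(G(-5, g(j(3, -5), 6))) - 173) - 140 = (33 - 173) - 140 = -140 - 140 = -280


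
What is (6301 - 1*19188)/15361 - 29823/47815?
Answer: -1074303008/734486215 ≈ -1.4627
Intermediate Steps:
(6301 - 1*19188)/15361 - 29823/47815 = (6301 - 19188)*(1/15361) - 29823*1/47815 = -12887*1/15361 - 29823/47815 = -12887/15361 - 29823/47815 = -1074303008/734486215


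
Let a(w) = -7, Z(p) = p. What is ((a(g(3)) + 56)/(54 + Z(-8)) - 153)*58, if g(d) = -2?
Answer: -202681/23 ≈ -8812.2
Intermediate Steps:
((a(g(3)) + 56)/(54 + Z(-8)) - 153)*58 = ((-7 + 56)/(54 - 8) - 153)*58 = (49/46 - 153)*58 = -6989/46*58 = -202681/23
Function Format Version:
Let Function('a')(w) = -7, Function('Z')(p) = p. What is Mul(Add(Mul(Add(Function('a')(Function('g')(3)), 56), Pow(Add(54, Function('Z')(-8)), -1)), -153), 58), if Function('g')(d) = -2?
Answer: Rational(-202681, 23) ≈ -8812.2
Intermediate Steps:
Mul(Add(Mul(Add(Function('a')(Function('g')(3)), 56), Pow(Add(54, Function('Z')(-8)), -1)), -153), 58) = Mul(Add(Mul(Add(-7, 56), Pow(Add(54, -8), -1)), -153), 58) = Mul(Add(Mul(49, Pow(46, -1)), -153), 58) = Mul(Add(Mul(49, Rational(1, 46)), -153), 58) = Mul(Add(Rational(49, 46), -153), 58) = Mul(Rational(-6989, 46), 58) = Rational(-202681, 23)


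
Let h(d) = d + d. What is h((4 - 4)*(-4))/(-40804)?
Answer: 0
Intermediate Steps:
h(d) = 2*d
h((4 - 4)*(-4))/(-40804) = (2*((4 - 4)*(-4)))/(-40804) = (2*(0*(-4)))*(-1/40804) = (2*0)*(-1/40804) = 0*(-1/40804) = 0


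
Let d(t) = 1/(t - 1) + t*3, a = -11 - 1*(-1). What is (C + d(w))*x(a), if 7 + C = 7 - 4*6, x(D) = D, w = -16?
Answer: 12250/17 ≈ 720.59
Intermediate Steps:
a = -10 (a = -11 + 1 = -10)
d(t) = 1/(-1 + t) + 3*t
C = -24 (C = -7 + (7 - 4*6) = -7 + (7 - 24) = -7 - 17 = -24)
(C + d(w))*x(a) = (-24 + (1 - 3*(-16) + 3*(-16)²)/(-1 - 16))*(-10) = (-24 + (1 + 48 + 3*256)/(-17))*(-10) = (-24 - (1 + 48 + 768)/17)*(-10) = (-24 - 1/17*817)*(-10) = (-24 - 817/17)*(-10) = -1225/17*(-10) = 12250/17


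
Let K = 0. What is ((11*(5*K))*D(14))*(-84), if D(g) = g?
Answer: 0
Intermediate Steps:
((11*(5*K))*D(14))*(-84) = ((11*(5*0))*14)*(-84) = ((11*0)*14)*(-84) = (0*14)*(-84) = 0*(-84) = 0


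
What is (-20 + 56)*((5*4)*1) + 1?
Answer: 721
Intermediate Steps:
(-20 + 56)*((5*4)*1) + 1 = 36*(20*1) + 1 = 36*20 + 1 = 720 + 1 = 721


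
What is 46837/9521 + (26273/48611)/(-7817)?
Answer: 17797443917286/3617905612427 ≈ 4.9193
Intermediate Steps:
46837/9521 + (26273/48611)/(-7817) = 46837*(1/9521) + (26273*(1/48611))*(-1/7817) = 46837/9521 + (26273/48611)*(-1/7817) = 46837/9521 - 26273/379992187 = 17797443917286/3617905612427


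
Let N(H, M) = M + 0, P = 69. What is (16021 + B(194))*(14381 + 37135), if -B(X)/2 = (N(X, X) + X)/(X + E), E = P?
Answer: 217023874452/263 ≈ 8.2519e+8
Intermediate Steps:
E = 69
N(H, M) = M
B(X) = -4*X/(69 + X) (B(X) = -2*(X + X)/(X + 69) = -2*2*X/(69 + X) = -4*X/(69 + X))
(16021 + B(194))*(14381 + 37135) = (16021 - 4*194/(69 + 194))*(14381 + 37135) = (16021 - 4*194/263)*51516 = (16021 - 4*194*1/263)*51516 = (16021 - 776/263)*51516 = (4212747/263)*51516 = 217023874452/263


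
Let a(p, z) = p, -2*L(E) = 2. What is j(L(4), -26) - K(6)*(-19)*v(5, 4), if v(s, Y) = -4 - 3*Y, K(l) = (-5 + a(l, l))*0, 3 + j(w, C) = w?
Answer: -4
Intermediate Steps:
L(E) = -1 (L(E) = -½*2 = -1)
j(w, C) = -3 + w
K(l) = 0 (K(l) = (-5 + l)*0 = 0)
j(L(4), -26) - K(6)*(-19)*v(5, 4) = (-3 - 1) - 0*(-19)*(-4 - 3*4) = -4 - 0*(-4 - 12) = -4 - 0*(-16) = -4 - 1*0 = -4 + 0 = -4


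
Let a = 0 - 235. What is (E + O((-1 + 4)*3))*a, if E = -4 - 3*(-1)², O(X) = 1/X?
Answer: 14570/9 ≈ 1618.9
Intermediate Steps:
a = -235
E = -7 (E = -4 - 3*1 = -4 - 3 = -7)
(E + O((-1 + 4)*3))*a = (-7 + 1/((-1 + 4)*3))*(-235) = (-7 + 1/(3*3))*(-235) = (-7 + 1/9)*(-235) = (-7 + ⅑)*(-235) = -62/9*(-235) = 14570/9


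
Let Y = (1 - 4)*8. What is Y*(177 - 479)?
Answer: 7248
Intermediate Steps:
Y = -24 (Y = -3*8 = -24)
Y*(177 - 479) = -24*(177 - 479) = -24*(-302) = 7248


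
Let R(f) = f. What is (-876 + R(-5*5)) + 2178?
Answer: 1277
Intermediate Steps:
(-876 + R(-5*5)) + 2178 = (-876 - 5*5) + 2178 = (-876 - 25) + 2178 = -901 + 2178 = 1277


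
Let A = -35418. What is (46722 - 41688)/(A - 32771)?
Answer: -5034/68189 ≈ -0.073824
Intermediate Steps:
(46722 - 41688)/(A - 32771) = (46722 - 41688)/(-35418 - 32771) = 5034/(-68189) = 5034*(-1/68189) = -5034/68189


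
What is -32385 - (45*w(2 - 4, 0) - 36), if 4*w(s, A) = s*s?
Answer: -32394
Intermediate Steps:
w(s, A) = s**2/4 (w(s, A) = (s*s)/4 = s**2/4)
-32385 - (45*w(2 - 4, 0) - 36) = -32385 - (45*((2 - 4)**2/4) - 36) = -32385 - (45*((1/4)*(-2)**2) - 36) = -32385 - (45*((1/4)*4) - 36) = -32385 - (45*1 - 36) = -32385 - (45 - 36) = -32385 - 1*9 = -32385 - 9 = -32394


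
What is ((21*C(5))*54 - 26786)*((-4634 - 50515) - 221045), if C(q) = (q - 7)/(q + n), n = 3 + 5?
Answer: 96802130284/13 ≈ 7.4463e+9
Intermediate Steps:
n = 8
C(q) = (-7 + q)/(8 + q) (C(q) = (q - 7)/(q + 8) = (-7 + q)/(8 + q))
((21*C(5))*54 - 26786)*((-4634 - 50515) - 221045) = ((21*((-7 + 5)/(8 + 5)))*54 - 26786)*((-4634 - 50515) - 221045) = ((21*(-2/13))*54 - 26786)*(-55149 - 221045) = ((21*((1/13)*(-2)))*54 - 26786)*(-276194) = ((21*(-2/13))*54 - 26786)*(-276194) = (-42/13*54 - 26786)*(-276194) = (-2268/13 - 26786)*(-276194) = -350486/13*(-276194) = 96802130284/13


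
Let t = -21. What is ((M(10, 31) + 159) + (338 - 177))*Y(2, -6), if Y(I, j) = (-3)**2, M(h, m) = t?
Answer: 2691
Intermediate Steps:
M(h, m) = -21
Y(I, j) = 9
((M(10, 31) + 159) + (338 - 177))*Y(2, -6) = ((-21 + 159) + (338 - 177))*9 = (138 + 161)*9 = 299*9 = 2691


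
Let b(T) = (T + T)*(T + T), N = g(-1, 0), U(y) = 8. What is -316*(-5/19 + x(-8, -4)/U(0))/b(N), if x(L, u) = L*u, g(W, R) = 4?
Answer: -5609/304 ≈ -18.451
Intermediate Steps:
N = 4
b(T) = 4*T² (b(T) = (2*T)*(2*T) = 4*T²)
-316*(-5/19 + x(-8, -4)/U(0))/b(N) = -316*(-5/19 - 8*(-4)/8)/(4*4²) = -316*(-5*1/19 + 32*(⅛))/(4*16) = -316*(-5/19 + 4)/64 = -22436/(19*64) = -316*71/1216 = -5609/304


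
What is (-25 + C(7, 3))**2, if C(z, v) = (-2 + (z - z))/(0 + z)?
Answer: 31329/49 ≈ 639.37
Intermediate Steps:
C(z, v) = -2/z (C(z, v) = (-2 + 0)/z = -2/z)
(-25 + C(7, 3))**2 = (-25 - 2/7)**2 = (-177/7)**2 = 31329/49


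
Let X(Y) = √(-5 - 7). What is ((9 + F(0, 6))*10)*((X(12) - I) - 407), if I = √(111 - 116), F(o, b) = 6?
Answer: -61050 - 150*I*√5 + 300*I*√3 ≈ -61050.0 + 184.21*I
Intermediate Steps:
I = I*√5 (I = √(-5) = I*√5 ≈ 2.2361*I)
X(Y) = 2*I*√3 (X(Y) = √(-12) = 2*I*√3)
((9 + F(0, 6))*10)*((X(12) - I) - 407) = ((9 + 6)*10)*((2*I*√3 - I*√5) - 407) = (15*10)*((2*I*√3 - I*√5) - 407) = 150*((-I*√5 + 2*I*√3) - 407) = 150*(-407 - I*√5 + 2*I*√3) = -61050 - 150*I*√5 + 300*I*√3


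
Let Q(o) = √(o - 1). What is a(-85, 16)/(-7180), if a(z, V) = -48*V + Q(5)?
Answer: 383/3590 ≈ 0.10669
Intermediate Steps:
Q(o) = √(-1 + o)
a(z, V) = 2 - 48*V (a(z, V) = -48*V + √(-1 + 5) = -48*V + √4 = -48*V + 2 = 2 - 48*V)
a(-85, 16)/(-7180) = (2 - 48*16)/(-7180) = (2 - 768)*(-1/7180) = -766*(-1/7180) = 383/3590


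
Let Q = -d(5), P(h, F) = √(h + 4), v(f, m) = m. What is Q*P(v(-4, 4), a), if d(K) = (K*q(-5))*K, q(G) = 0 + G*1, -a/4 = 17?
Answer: 250*√2 ≈ 353.55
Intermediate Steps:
a = -68 (a = -4*17 = -68)
q(G) = G (q(G) = 0 + G = G)
P(h, F) = √(4 + h)
d(K) = -5*K² (d(K) = (K*(-5))*K = (-5*K)*K = -5*K²)
Q = 125 (Q = -(-5)*5² = -(-5)*25 = -1*(-125) = 125)
Q*P(v(-4, 4), a) = 125*√(4 + 4) = 125*√8 = 125*(2*√2) = 250*√2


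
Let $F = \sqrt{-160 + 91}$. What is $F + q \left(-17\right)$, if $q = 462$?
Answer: $-7854 + i \sqrt{69} \approx -7854.0 + 8.3066 i$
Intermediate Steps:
$F = i \sqrt{69}$ ($F = \sqrt{-69} = i \sqrt{69} \approx 8.3066 i$)
$F + q \left(-17\right) = i \sqrt{69} + 462 \left(-17\right) = i \sqrt{69} - 7854 = -7854 + i \sqrt{69}$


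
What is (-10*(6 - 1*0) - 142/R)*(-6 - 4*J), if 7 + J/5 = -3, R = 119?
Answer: -1412708/119 ≈ -11872.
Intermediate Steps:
J = -50 (J = -35 + 5*(-3) = -35 - 15 = -50)
(-10*(6 - 1*0) - 142/R)*(-6 - 4*J) = (-10*(6 - 1*0) - 142/119)*(-6 - 4*(-50)) = (-10*(6 + 0) - 142*1/119)*(-6 + 200) = (-10*6 - 142/119)*194 = (-60 - 142/119)*194 = -7282/119*194 = -1412708/119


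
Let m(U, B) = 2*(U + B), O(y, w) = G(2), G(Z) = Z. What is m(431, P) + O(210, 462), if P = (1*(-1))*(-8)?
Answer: 880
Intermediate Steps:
O(y, w) = 2
P = 8 (P = -1*(-8) = 8)
m(U, B) = 2*B + 2*U (m(U, B) = 2*(B + U) = 2*B + 2*U)
m(431, P) + O(210, 462) = (2*8 + 2*431) + 2 = (16 + 862) + 2 = 878 + 2 = 880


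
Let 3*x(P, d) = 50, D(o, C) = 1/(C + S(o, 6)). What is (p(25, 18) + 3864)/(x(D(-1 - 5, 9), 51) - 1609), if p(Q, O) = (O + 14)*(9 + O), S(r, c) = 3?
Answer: -14184/4777 ≈ -2.9692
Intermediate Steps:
p(Q, O) = (9 + O)*(14 + O) (p(Q, O) = (14 + O)*(9 + O) = (9 + O)*(14 + O))
D(o, C) = 1/(3 + C) (D(o, C) = 1/(C + 3) = 1/(3 + C))
x(P, d) = 50/3 (x(P, d) = (⅓)*50 = 50/3)
(p(25, 18) + 3864)/(x(D(-1 - 5, 9), 51) - 1609) = ((126 + 18² + 23*18) + 3864)/(50/3 - 1609) = ((126 + 324 + 414) + 3864)/(-4777/3) = (864 + 3864)*(-3/4777) = 4728*(-3/4777) = -14184/4777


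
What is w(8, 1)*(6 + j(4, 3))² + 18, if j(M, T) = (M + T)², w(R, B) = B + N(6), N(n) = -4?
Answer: -9057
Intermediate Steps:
w(R, B) = -4 + B (w(R, B) = B - 4 = -4 + B)
w(8, 1)*(6 + j(4, 3))² + 18 = (-4 + 1)*(6 + (4 + 3)²)² + 18 = -3*(6 + 7²)² + 18 = -3*(6 + 49)² + 18 = -3*55² + 18 = -3*3025 + 18 = -9075 + 18 = -9057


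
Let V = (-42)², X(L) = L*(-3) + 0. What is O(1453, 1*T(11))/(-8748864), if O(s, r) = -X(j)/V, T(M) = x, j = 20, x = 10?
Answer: -5/1286083008 ≈ -3.8878e-9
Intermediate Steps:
X(L) = -3*L (X(L) = -3*L + 0 = -3*L)
V = 1764
T(M) = 10
O(s, r) = 5/147 (O(s, r) = -(-3*20)/1764 = -(-60)/1764 = -1*(-5/147) = 5/147)
O(1453, 1*T(11))/(-8748864) = (5/147)/(-8748864) = (5/147)*(-1/8748864) = -5/1286083008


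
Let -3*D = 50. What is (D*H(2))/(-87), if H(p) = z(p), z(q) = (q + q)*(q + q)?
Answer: 800/261 ≈ 3.0651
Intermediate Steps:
D = -50/3 (D = -⅓*50 = -50/3 ≈ -16.667)
z(q) = 4*q² (z(q) = (2*q)*(2*q) = 4*q²)
H(p) = 4*p²
(D*H(2))/(-87) = -200*2²/3/(-87) = -200*4/3*(-1/87) = -50/3*16*(-1/87) = -800/3*(-1/87) = 800/261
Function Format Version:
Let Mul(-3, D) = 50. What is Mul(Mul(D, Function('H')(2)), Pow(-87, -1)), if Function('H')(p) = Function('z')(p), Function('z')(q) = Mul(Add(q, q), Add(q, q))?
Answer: Rational(800, 261) ≈ 3.0651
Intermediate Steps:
D = Rational(-50, 3) (D = Mul(Rational(-1, 3), 50) = Rational(-50, 3) ≈ -16.667)
Function('z')(q) = Mul(4, Pow(q, 2)) (Function('z')(q) = Mul(Mul(2, q), Mul(2, q)) = Mul(4, Pow(q, 2)))
Function('H')(p) = Mul(4, Pow(p, 2))
Mul(Mul(D, Function('H')(2)), Pow(-87, -1)) = Mul(Mul(Rational(-50, 3), Mul(4, Pow(2, 2))), Pow(-87, -1)) = Mul(Mul(Rational(-50, 3), Mul(4, 4)), Rational(-1, 87)) = Mul(Mul(Rational(-50, 3), 16), Rational(-1, 87)) = Mul(Rational(-800, 3), Rational(-1, 87)) = Rational(800, 261)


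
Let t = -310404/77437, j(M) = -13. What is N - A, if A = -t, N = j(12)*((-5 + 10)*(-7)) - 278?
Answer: 13395945/77437 ≈ 172.99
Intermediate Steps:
t = -310404/77437 (t = -310404*1/77437 = -310404/77437 ≈ -4.0085)
N = 177 (N = -13*(-5 + 10)*(-7) - 278 = -65*(-7) - 278 = -13*(-35) - 278 = 455 - 278 = 177)
A = 310404/77437 (A = -1*(-310404/77437) = 310404/77437 ≈ 4.0085)
N - A = 177 - 1*310404/77437 = 177 - 310404/77437 = 13395945/77437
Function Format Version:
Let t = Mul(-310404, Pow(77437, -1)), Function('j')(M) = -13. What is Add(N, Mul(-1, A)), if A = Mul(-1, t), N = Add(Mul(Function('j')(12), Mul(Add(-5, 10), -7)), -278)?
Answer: Rational(13395945, 77437) ≈ 172.99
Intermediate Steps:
t = Rational(-310404, 77437) (t = Mul(-310404, Rational(1, 77437)) = Rational(-310404, 77437) ≈ -4.0085)
N = 177 (N = Add(Mul(-13, Mul(Add(-5, 10), -7)), -278) = Add(Mul(-13, Mul(5, -7)), -278) = Add(Mul(-13, -35), -278) = Add(455, -278) = 177)
A = Rational(310404, 77437) (A = Mul(-1, Rational(-310404, 77437)) = Rational(310404, 77437) ≈ 4.0085)
Add(N, Mul(-1, A)) = Add(177, Mul(-1, Rational(310404, 77437))) = Add(177, Rational(-310404, 77437)) = Rational(13395945, 77437)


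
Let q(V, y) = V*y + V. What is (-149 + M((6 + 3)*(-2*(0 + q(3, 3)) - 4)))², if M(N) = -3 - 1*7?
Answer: 25281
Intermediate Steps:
q(V, y) = V + V*y
M(N) = -10 (M(N) = -3 - 7 = -10)
(-149 + M((6 + 3)*(-2*(0 + q(3, 3)) - 4)))² = (-149 - 10)² = (-159)² = 25281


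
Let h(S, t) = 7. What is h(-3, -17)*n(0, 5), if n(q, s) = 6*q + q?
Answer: 0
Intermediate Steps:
n(q, s) = 7*q
h(-3, -17)*n(0, 5) = 7*(7*0) = 7*0 = 0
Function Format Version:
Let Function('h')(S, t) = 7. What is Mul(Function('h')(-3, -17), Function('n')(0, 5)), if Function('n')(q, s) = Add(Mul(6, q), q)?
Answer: 0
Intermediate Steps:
Function('n')(q, s) = Mul(7, q)
Mul(Function('h')(-3, -17), Function('n')(0, 5)) = Mul(7, Mul(7, 0)) = Mul(7, 0) = 0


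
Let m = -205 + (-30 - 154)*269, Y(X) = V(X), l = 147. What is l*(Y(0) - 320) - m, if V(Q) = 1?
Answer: 2808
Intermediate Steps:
Y(X) = 1
m = -49701 (m = -205 - 184*269 = -205 - 49496 = -49701)
l*(Y(0) - 320) - m = 147*(1 - 320) - 1*(-49701) = 147*(-319) + 49701 = -46893 + 49701 = 2808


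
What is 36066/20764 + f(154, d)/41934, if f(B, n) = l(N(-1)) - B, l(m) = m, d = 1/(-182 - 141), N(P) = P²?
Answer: 2168412/1251031 ≈ 1.7333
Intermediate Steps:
d = -1/323 (d = 1/(-323) = -1/323 ≈ -0.0030960)
f(B, n) = 1 - B (f(B, n) = (-1)² - B = 1 - B)
36066/20764 + f(154, d)/41934 = 36066/20764 + (1 - 1*154)/41934 = 36066*(1/20764) + (1 - 154)*(1/41934) = 18033/10382 - 153*1/41934 = 18033/10382 - 51/13978 = 2168412/1251031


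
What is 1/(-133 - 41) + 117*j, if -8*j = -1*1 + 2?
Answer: -10183/696 ≈ -14.631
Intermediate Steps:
j = -⅛ (j = -(-1*1 + 2)/8 = -(-1 + 2)/8 = -⅛*1 = -⅛ ≈ -0.12500)
1/(-133 - 41) + 117*j = 1/(-133 - 41) + 117*(-⅛) = 1/(-174) - 117/8 = -1/174 - 117/8 = -10183/696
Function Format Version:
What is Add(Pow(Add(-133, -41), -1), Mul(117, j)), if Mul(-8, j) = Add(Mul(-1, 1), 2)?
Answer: Rational(-10183, 696) ≈ -14.631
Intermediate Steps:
j = Rational(-1, 8) (j = Mul(Rational(-1, 8), Add(Mul(-1, 1), 2)) = Mul(Rational(-1, 8), Add(-1, 2)) = Mul(Rational(-1, 8), 1) = Rational(-1, 8) ≈ -0.12500)
Add(Pow(Add(-133, -41), -1), Mul(117, j)) = Add(Pow(Add(-133, -41), -1), Mul(117, Rational(-1, 8))) = Add(Pow(-174, -1), Rational(-117, 8)) = Add(Rational(-1, 174), Rational(-117, 8)) = Rational(-10183, 696)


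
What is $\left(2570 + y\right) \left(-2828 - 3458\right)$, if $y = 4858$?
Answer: $-46692408$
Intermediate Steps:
$\left(2570 + y\right) \left(-2828 - 3458\right) = \left(2570 + 4858\right) \left(-2828 - 3458\right) = 7428 \left(-6286\right) = -46692408$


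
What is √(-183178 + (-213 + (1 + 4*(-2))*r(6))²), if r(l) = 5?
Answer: I*√121674 ≈ 348.82*I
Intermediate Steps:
√(-183178 + (-213 + (1 + 4*(-2))*r(6))²) = √(-183178 + (-213 + (1 + 4*(-2))*5)²) = √(-183178 + (-213 + (1 - 8)*5)²) = √(-183178 + (-213 - 7*5)²) = √(-183178 + (-213 - 35)²) = √(-183178 + (-248)²) = √(-183178 + 61504) = √(-121674) = I*√121674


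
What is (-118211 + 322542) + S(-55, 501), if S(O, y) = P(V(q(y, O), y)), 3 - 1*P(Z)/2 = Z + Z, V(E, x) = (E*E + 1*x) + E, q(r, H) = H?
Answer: 190453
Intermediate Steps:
V(E, x) = E + x + E² (V(E, x) = (E² + x) + E = (x + E²) + E = E + x + E²)
P(Z) = 6 - 4*Z (P(Z) = 6 - 2*(Z + Z) = 6 - 4*Z)
S(O, y) = 6 - 4*O - 4*y - 4*O² (S(O, y) = 6 - 4*(O + y + O²) = 6 + (-4*O - 4*y - 4*O²) = 6 - 4*O - 4*y - 4*O²)
(-118211 + 322542) + S(-55, 501) = (-118211 + 322542) + (6 - 4*(-55) - 4*501 - 4*(-55)²) = 204331 + (6 + 220 - 2004 - 4*3025) = 204331 + (6 + 220 - 2004 - 12100) = 204331 - 13878 = 190453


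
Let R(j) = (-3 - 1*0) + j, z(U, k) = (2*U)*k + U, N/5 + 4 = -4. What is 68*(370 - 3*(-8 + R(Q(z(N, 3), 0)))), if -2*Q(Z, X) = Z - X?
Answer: -1156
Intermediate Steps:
N = -40 (N = -20 + 5*(-4) = -20 - 20 = -40)
z(U, k) = U + 2*U*k (z(U, k) = 2*U*k + U = U + 2*U*k)
Q(Z, X) = X/2 - Z/2 (Q(Z, X) = -(Z - X)/2 = X/2 - Z/2)
R(j) = -3 + j (R(j) = (-3 + 0) + j = -3 + j)
68*(370 - 3*(-8 + R(Q(z(N, 3), 0)))) = 68*(370 - 3*(-8 + (-3 + ((1/2)*0 - (-20)*(1 + 2*3))))) = 68*(370 - 3*(-8 + (-3 + (0 - (-20)*(1 + 6))))) = 68*(370 - 3*(-8 + (-3 + (0 - (-20)*7)))) = 68*(370 - 3*(-8 + (-3 + (0 - 1/2*(-280))))) = 68*(370 - 3*(-8 + (-3 + (0 + 140)))) = 68*(370 - 3*(-8 + (-3 + 140))) = 68*(370 - 3*(-8 + 137)) = 68*(370 - 3*129) = 68*(370 - 387) = 68*(-17) = -1156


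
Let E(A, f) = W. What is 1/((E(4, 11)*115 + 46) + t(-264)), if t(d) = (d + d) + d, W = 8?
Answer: 1/174 ≈ 0.0057471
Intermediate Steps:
E(A, f) = 8
t(d) = 3*d (t(d) = 2*d + d = 3*d)
1/((E(4, 11)*115 + 46) + t(-264)) = 1/((8*115 + 46) + 3*(-264)) = 1/((920 + 46) - 792) = 1/(966 - 792) = 1/174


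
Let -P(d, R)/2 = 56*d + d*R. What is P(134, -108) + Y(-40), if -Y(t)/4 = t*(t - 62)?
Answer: -2384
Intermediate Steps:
Y(t) = -4*t*(-62 + t) (Y(t) = -4*t*(t - 62) = -4*t*(-62 + t))
P(d, R) = -112*d - 2*R*d (P(d, R) = -2*(56*d + d*R) = -2*(56*d + R*d) = -112*d - 2*R*d)
P(134, -108) + Y(-40) = -2*134*(56 - 108) + 4*(-40)*(62 - 1*(-40)) = -2*134*(-52) + 4*(-40)*(62 + 40) = 13936 + 4*(-40)*102 = 13936 - 16320 = -2384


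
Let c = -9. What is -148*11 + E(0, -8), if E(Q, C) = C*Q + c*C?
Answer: -1556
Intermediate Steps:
E(Q, C) = -9*C + C*Q (E(Q, C) = C*Q - 9*C = -9*C + C*Q)
-148*11 + E(0, -8) = -148*11 - 8*(-9 + 0) = -1628 - 8*(-9) = -1628 + 72 = -1556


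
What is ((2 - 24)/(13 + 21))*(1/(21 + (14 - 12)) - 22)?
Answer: 5555/391 ≈ 14.207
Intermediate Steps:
((2 - 24)/(13 + 21))*(1/(21 + (14 - 12)) - 22) = (-22/34)*(1/(21 + 2) - 22) = (-22*1/34)*(1/23 - 22) = -11*(1/23 - 22)/17 = -11/17*(-505/23) = 5555/391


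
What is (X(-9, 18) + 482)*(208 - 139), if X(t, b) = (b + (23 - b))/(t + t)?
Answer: 199019/6 ≈ 33170.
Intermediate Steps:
X(t, b) = 23/(2*t) (X(t, b) = 23/((2*t)) = 23*(1/(2*t)) = 23/(2*t))
(X(-9, 18) + 482)*(208 - 139) = ((23/2)/(-9) + 482)*(208 - 139) = ((23/2)*(-1/9) + 482)*69 = (-23/18 + 482)*69 = (8653/18)*69 = 199019/6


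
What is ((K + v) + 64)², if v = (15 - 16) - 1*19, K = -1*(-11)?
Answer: 3025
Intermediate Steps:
K = 11
v = -20 (v = -1 - 19 = -20)
((K + v) + 64)² = ((11 - 20) + 64)² = (-9 + 64)² = 55² = 3025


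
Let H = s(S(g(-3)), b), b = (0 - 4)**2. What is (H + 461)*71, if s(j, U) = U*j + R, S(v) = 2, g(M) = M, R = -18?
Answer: 33725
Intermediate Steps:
b = 16 (b = (-4)**2 = 16)
s(j, U) = -18 + U*j (s(j, U) = U*j - 18 = -18 + U*j)
H = 14 (H = -18 + 16*2 = -18 + 32 = 14)
(H + 461)*71 = (14 + 461)*71 = 475*71 = 33725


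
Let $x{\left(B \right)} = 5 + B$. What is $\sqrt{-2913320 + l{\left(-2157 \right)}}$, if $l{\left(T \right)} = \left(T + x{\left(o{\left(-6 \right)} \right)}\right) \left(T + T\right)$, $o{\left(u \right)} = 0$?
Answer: $22 \sqrt{13162} \approx 2524.0$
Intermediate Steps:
$l{\left(T \right)} = 2 T \left(5 + T\right)$ ($l{\left(T \right)} = \left(T + \left(5 + 0\right)\right) \left(T + T\right) = \left(T + 5\right) 2 T = \left(5 + T\right) 2 T = 2 T \left(5 + T\right)$)
$\sqrt{-2913320 + l{\left(-2157 \right)}} = \sqrt{-2913320 + 2 \left(-2157\right) \left(5 - 2157\right)} = \sqrt{-2913320 + 2 \left(-2157\right) \left(-2152\right)} = \sqrt{-2913320 + 9283728} = \sqrt{6370408} = 22 \sqrt{13162}$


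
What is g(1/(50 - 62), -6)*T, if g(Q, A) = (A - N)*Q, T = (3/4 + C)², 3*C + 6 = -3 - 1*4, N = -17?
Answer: -20339/1728 ≈ -11.770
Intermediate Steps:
C = -13/3 (C = -2 + (-3 - 1*4)/3 = -2 + (-3 - 4)/3 = -2 + (⅓)*(-7) = -2 - 7/3 = -13/3 ≈ -4.3333)
T = 1849/144 (T = (3/4 - 13/3)² = (3*(¼) - 13/3)² = (¾ - 13/3)² = (-43/12)² = 1849/144 ≈ 12.840)
g(Q, A) = Q*(17 + A) (g(Q, A) = (A - 1*(-17))*Q = (A + 17)*Q = (17 + A)*Q = Q*(17 + A))
g(1/(50 - 62), -6)*T = ((17 - 6)/(50 - 62))*(1849/144) = (11/(-12))*(1849/144) = -1/12*11*(1849/144) = -11/12*1849/144 = -20339/1728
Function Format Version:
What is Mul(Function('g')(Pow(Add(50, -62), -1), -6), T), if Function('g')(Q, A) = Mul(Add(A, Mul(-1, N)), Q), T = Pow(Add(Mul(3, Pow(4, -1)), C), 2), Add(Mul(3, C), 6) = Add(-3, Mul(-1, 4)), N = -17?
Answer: Rational(-20339, 1728) ≈ -11.770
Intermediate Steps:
C = Rational(-13, 3) (C = Add(-2, Mul(Rational(1, 3), Add(-3, Mul(-1, 4)))) = Add(-2, Mul(Rational(1, 3), Add(-3, -4))) = Add(-2, Mul(Rational(1, 3), -7)) = Add(-2, Rational(-7, 3)) = Rational(-13, 3) ≈ -4.3333)
T = Rational(1849, 144) (T = Pow(Add(Mul(3, Pow(4, -1)), Rational(-13, 3)), 2) = Pow(Add(Mul(3, Rational(1, 4)), Rational(-13, 3)), 2) = Pow(Add(Rational(3, 4), Rational(-13, 3)), 2) = Pow(Rational(-43, 12), 2) = Rational(1849, 144) ≈ 12.840)
Function('g')(Q, A) = Mul(Q, Add(17, A)) (Function('g')(Q, A) = Mul(Add(A, Mul(-1, -17)), Q) = Mul(Add(A, 17), Q) = Mul(Add(17, A), Q) = Mul(Q, Add(17, A)))
Mul(Function('g')(Pow(Add(50, -62), -1), -6), T) = Mul(Mul(Pow(Add(50, -62), -1), Add(17, -6)), Rational(1849, 144)) = Mul(Mul(Pow(-12, -1), 11), Rational(1849, 144)) = Mul(Mul(Rational(-1, 12), 11), Rational(1849, 144)) = Mul(Rational(-11, 12), Rational(1849, 144)) = Rational(-20339, 1728)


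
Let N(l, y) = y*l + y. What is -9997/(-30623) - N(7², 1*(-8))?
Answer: 12259197/30623 ≈ 400.33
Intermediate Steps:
N(l, y) = y + l*y (N(l, y) = l*y + y = y + l*y)
-9997/(-30623) - N(7², 1*(-8)) = -9997/(-30623) - 1*(-8)*(1 + 7²) = -9997*(-1/30623) - (-8)*(1 + 49) = 9997/30623 - (-8)*50 = 9997/30623 - 1*(-400) = 9997/30623 + 400 = 12259197/30623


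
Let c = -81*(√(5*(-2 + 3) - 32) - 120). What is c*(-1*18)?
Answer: -174960 + 4374*I*√3 ≈ -1.7496e+5 + 7576.0*I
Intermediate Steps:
c = 9720 - 243*I*√3 (c = -81*(√(5*1 - 32) - 120) = -81*(√(5 - 32) - 120) = -81*(√(-27) - 120) = -81*(3*I*√3 - 120) = -81*(-120 + 3*I*√3) = 9720 - 243*I*√3 ≈ 9720.0 - 420.89*I)
c*(-1*18) = (9720 - 243*I*√3)*(-1*18) = (9720 - 243*I*√3)*(-18) = -174960 + 4374*I*√3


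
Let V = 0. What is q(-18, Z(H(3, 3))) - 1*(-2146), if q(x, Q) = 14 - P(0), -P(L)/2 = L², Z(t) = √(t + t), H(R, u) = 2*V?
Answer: 2160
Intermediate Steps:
H(R, u) = 0 (H(R, u) = 2*0 = 0)
Z(t) = √2*√t (Z(t) = √(2*t) = √2*√t)
P(L) = -2*L²
q(x, Q) = 14 (q(x, Q) = 14 - (-2)*0² = 14 - (-2)*0 = 14 - 1*0 = 14 + 0 = 14)
q(-18, Z(H(3, 3))) - 1*(-2146) = 14 - 1*(-2146) = 14 + 2146 = 2160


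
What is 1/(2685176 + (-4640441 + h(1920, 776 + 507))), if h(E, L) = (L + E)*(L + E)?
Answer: 1/8303944 ≈ 1.2042e-7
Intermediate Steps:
h(E, L) = (E + L)**2 (h(E, L) = (E + L)*(E + L) = (E + L)**2)
1/(2685176 + (-4640441 + h(1920, 776 + 507))) = 1/(2685176 + (-4640441 + (1920 + (776 + 507))**2)) = 1/(2685176 + (-4640441 + (1920 + 1283)**2)) = 1/(2685176 + (-4640441 + 3203**2)) = 1/(2685176 + (-4640441 + 10259209)) = 1/(2685176 + 5618768) = 1/8303944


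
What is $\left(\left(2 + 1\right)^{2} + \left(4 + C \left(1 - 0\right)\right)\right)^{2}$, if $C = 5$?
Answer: $324$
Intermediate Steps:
$\left(\left(2 + 1\right)^{2} + \left(4 + C \left(1 - 0\right)\right)\right)^{2} = \left(\left(2 + 1\right)^{2} + \left(4 + 5 \left(1 - 0\right)\right)\right)^{2} = \left(3^{2} + \left(4 + 5 \left(1 + 0\right)\right)\right)^{2} = \left(9 + \left(4 + 5 \cdot 1\right)\right)^{2} = \left(9 + \left(4 + 5\right)\right)^{2} = \left(9 + 9\right)^{2} = 18^{2} = 324$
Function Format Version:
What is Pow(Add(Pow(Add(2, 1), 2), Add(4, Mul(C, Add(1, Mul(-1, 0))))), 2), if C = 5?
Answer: 324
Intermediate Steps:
Pow(Add(Pow(Add(2, 1), 2), Add(4, Mul(C, Add(1, Mul(-1, 0))))), 2) = Pow(Add(Pow(Add(2, 1), 2), Add(4, Mul(5, Add(1, Mul(-1, 0))))), 2) = Pow(Add(Pow(3, 2), Add(4, Mul(5, Add(1, 0)))), 2) = Pow(Add(9, Add(4, Mul(5, 1))), 2) = Pow(Add(9, Add(4, 5)), 2) = Pow(Add(9, 9), 2) = Pow(18, 2) = 324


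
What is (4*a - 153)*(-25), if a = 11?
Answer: 2725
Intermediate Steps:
(4*a - 153)*(-25) = (4*11 - 153)*(-25) = (44 - 153)*(-25) = -109*(-25) = 2725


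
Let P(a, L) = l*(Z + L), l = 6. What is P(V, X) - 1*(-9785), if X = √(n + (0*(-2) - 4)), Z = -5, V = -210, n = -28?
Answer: 9755 + 24*I*√2 ≈ 9755.0 + 33.941*I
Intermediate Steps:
X = 4*I*√2 (X = √(-28 + (0*(-2) - 4)) = √(-28 + (0 - 4)) = √(-28 - 4) = √(-32) = 4*I*√2 ≈ 5.6569*I)
P(a, L) = -30 + 6*L (P(a, L) = 6*(-5 + L) = -30 + 6*L)
P(V, X) - 1*(-9785) = (-30 + 6*(4*I*√2)) - 1*(-9785) = (-30 + 24*I*√2) + 9785 = 9755 + 24*I*√2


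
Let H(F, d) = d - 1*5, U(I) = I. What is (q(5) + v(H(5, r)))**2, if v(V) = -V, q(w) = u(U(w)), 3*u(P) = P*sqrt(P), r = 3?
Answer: 161/9 + 20*sqrt(5)/3 ≈ 32.796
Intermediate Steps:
H(F, d) = -5 + d (H(F, d) = d - 5 = -5 + d)
u(P) = P**(3/2)/3 (u(P) = (P*sqrt(P))/3 = P**(3/2)/3)
q(w) = w**(3/2)/3
(q(5) + v(H(5, r)))**2 = (5**(3/2)/3 - (-5 + 3))**2 = ((5*sqrt(5))/3 - 1*(-2))**2 = (5*sqrt(5)/3 + 2)**2 = (2 + 5*sqrt(5)/3)**2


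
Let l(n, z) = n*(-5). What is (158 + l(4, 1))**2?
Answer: 19044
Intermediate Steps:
l(n, z) = -5*n
(158 + l(4, 1))**2 = (158 - 5*4)**2 = (158 - 20)**2 = 138**2 = 19044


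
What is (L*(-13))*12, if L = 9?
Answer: -1404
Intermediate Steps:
(L*(-13))*12 = (9*(-13))*12 = -117*12 = -1404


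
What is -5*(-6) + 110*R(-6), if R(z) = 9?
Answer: 1020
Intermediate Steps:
-5*(-6) + 110*R(-6) = -5*(-6) + 110*9 = 30 + 990 = 1020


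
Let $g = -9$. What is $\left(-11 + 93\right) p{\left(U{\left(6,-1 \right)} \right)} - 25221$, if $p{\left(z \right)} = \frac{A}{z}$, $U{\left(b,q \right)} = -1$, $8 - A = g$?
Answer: $-26615$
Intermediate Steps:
$A = 17$ ($A = 8 - -9 = 8 + 9 = 17$)
$p{\left(z \right)} = \frac{17}{z}$
$\left(-11 + 93\right) p{\left(U{\left(6,-1 \right)} \right)} - 25221 = \left(-11 + 93\right) \frac{17}{-1} - 25221 = 82 \cdot 17 \left(-1\right) - 25221 = 82 \left(-17\right) - 25221 = -1394 - 25221 = -26615$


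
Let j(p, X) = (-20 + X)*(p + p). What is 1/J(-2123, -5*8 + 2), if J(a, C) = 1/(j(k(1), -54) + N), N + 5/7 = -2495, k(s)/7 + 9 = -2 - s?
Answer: 69554/7 ≈ 9936.3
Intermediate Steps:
k(s) = -77 - 7*s (k(s) = -63 + 7*(-2 - s) = -63 + (-14 - 7*s) = -77 - 7*s)
N = -17470/7 (N = -5/7 - 2495 = -17470/7 ≈ -2495.7)
j(p, X) = 2*p*(-20 + X) (j(p, X) = (-20 + X)*(2*p) = 2*p*(-20 + X))
J(a, C) = 7/69554 (J(a, C) = 1/(2*(-77 - 7*1)*(-20 - 54) - 17470/7) = 1/(2*(-77 - 7)*(-74) - 17470/7) = 1/(2*(-84)*(-74) - 17470/7) = 1/(12432 - 17470/7) = 1/(69554/7) = 7/69554)
1/J(-2123, -5*8 + 2) = 1/(7/69554) = 69554/7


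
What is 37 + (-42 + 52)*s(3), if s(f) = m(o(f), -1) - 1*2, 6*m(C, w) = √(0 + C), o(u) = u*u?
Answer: 22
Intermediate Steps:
o(u) = u²
m(C, w) = √C/6 (m(C, w) = √(0 + C)/6 = √C/6)
s(f) = -2 + √(f²)/6 (s(f) = √(f²)/6 - 1*2 = √(f²)/6 - 2 = -2 + √(f²)/6)
37 + (-42 + 52)*s(3) = 37 + (-42 + 52)*(-2 + √(3²)/6) = 37 + 10*(-2 + √9/6) = 37 + 10*(-2 + (⅙)*3) = 37 + 10*(-2 + ½) = 37 + 10*(-3/2) = 37 - 15 = 22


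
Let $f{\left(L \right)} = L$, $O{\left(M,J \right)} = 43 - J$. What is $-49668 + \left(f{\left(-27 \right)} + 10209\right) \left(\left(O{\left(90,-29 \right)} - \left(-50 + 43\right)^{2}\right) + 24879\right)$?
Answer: $253502496$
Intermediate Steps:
$-49668 + \left(f{\left(-27 \right)} + 10209\right) \left(\left(O{\left(90,-29 \right)} - \left(-50 + 43\right)^{2}\right) + 24879\right) = -49668 + \left(-27 + 10209\right) \left(\left(\left(43 - -29\right) - \left(-50 + 43\right)^{2}\right) + 24879\right) = -49668 + 10182 \left(\left(\left(43 + 29\right) - \left(-7\right)^{2}\right) + 24879\right) = -49668 + 10182 \left(\left(72 - 49\right) + 24879\right) = -49668 + 10182 \left(23 + 24879\right) = -49668 + 10182 \cdot 24902 = -49668 + 253552164 = 253502496$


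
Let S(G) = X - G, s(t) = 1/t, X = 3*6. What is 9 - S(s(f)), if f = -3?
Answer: -28/3 ≈ -9.3333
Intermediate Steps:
X = 18
S(G) = 18 - G
9 - S(s(f)) = 9 - (18 - 1/(-3)) = 9 - (18 - 1*(-1/3)) = 9 - (18 + 1/3) = 9 - 1*55/3 = 9 - 55/3 = -28/3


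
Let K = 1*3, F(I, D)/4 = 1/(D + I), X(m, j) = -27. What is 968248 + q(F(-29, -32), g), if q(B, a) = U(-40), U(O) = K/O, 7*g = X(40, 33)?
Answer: 38729917/40 ≈ 9.6825e+5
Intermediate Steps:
F(I, D) = 4/(D + I)
g = -27/7 (g = (1/7)*(-27) = -27/7 ≈ -3.8571)
K = 3
U(O) = 3/O
q(B, a) = -3/40 (q(B, a) = 3/(-40) = 3*(-1/40) = -3/40)
968248 + q(F(-29, -32), g) = 968248 - 3/40 = 38729917/40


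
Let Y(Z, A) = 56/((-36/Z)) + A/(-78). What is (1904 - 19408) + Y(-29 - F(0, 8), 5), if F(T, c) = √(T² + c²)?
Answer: -4082483/234 ≈ -17447.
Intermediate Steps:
Y(Z, A) = -14*Z/9 - A/78 (Y(Z, A) = 56*(-Z/36) + A*(-1/78) = -14*Z/9 - A/78)
(1904 - 19408) + Y(-29 - F(0, 8), 5) = (1904 - 19408) + (-14*(-29 - √(0² + 8²))/9 - 1/78*5) = -17504 + (-14*(-29 - √(0 + 64))/9 - 5/78) = -17504 + (-14*(-29 - √64)/9 - 5/78) = -17504 + (-14*(-29 - 1*8)/9 - 5/78) = -17504 + (-14*(-29 - 8)/9 - 5/78) = -17504 + (-14/9*(-37) - 5/78) = -17504 + (518/9 - 5/78) = -17504 + 13453/234 = -4082483/234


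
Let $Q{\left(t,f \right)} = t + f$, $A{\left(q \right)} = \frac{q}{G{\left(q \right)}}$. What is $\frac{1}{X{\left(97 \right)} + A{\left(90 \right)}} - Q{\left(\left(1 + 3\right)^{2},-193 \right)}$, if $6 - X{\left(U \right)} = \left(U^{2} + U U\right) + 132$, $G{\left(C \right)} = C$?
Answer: $\frac{3352910}{18943} \approx 177.0$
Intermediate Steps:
$A{\left(q \right)} = 1$ ($A{\left(q \right)} = \frac{q}{q} = 1$)
$X{\left(U \right)} = -126 - 2 U^{2}$ ($X{\left(U \right)} = 6 - \left(\left(U^{2} + U U\right) + 132\right) = 6 - \left(\left(U^{2} + U^{2}\right) + 132\right) = 6 - \left(2 U^{2} + 132\right) = 6 - \left(132 + 2 U^{2}\right) = -126 - 2 U^{2}$)
$Q{\left(t,f \right)} = f + t$
$\frac{1}{X{\left(97 \right)} + A{\left(90 \right)}} - Q{\left(\left(1 + 3\right)^{2},-193 \right)} = \frac{1}{\left(-126 - 2 \cdot 97^{2}\right) + 1} - \left(-193 + \left(1 + 3\right)^{2}\right) = \frac{1}{\left(-126 - 18818\right) + 1} - \left(-193 + 4^{2}\right) = \frac{1}{\left(-126 - 18818\right) + 1} - \left(-193 + 16\right) = \frac{1}{-18944 + 1} - -177 = \frac{1}{-18943} + 177 = - \frac{1}{18943} + 177 = \frac{3352910}{18943}$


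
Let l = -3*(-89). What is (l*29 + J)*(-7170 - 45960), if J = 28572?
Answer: -1929415950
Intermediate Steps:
l = 267
(l*29 + J)*(-7170 - 45960) = (267*29 + 28572)*(-7170 - 45960) = (7743 + 28572)*(-53130) = 36315*(-53130) = -1929415950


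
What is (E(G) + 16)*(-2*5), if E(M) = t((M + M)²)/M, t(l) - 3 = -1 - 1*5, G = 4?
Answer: -305/2 ≈ -152.50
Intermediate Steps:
t(l) = -3 (t(l) = 3 + (-1 - 1*5) = 3 + (-1 - 5) = 3 - 6 = -3)
E(M) = -3/M
(E(G) + 16)*(-2*5) = (-3/4 + 16)*(-2*5) = (-3*¼ + 16)*(-10) = (-¾ + 16)*(-10) = (61/4)*(-10) = -305/2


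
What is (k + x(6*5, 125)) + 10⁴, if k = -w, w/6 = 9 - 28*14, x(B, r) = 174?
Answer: 12472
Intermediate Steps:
w = -2298 (w = 6*(9 - 28*14) = 6*(9 - 392) = 6*(-383) = -2298)
k = 2298 (k = -1*(-2298) = 2298)
(k + x(6*5, 125)) + 10⁴ = (2298 + 174) + 10⁴ = 2472 + 10000 = 12472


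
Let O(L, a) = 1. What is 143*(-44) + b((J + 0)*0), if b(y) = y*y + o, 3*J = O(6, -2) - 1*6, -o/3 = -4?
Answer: -6280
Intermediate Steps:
o = 12 (o = -3*(-4) = 12)
J = -5/3 (J = (1 - 1*6)/3 = (1 - 6)/3 = (1/3)*(-5) = -5/3 ≈ -1.6667)
b(y) = 12 + y**2 (b(y) = y*y + 12 = y**2 + 12 = 12 + y**2)
143*(-44) + b((J + 0)*0) = 143*(-44) + (12 + ((-5/3 + 0)*0)**2) = -6292 + (12 + (-5/3*0)**2) = -6292 + (12 + 0**2) = -6292 + (12 + 0) = -6292 + 12 = -6280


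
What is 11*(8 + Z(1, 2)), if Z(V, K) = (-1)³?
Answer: 77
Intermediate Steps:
Z(V, K) = -1
11*(8 + Z(1, 2)) = 11*(8 - 1) = 11*7 = 77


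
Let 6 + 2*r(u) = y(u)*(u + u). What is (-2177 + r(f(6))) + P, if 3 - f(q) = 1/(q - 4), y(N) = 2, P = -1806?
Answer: -3981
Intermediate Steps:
f(q) = 3 - 1/(-4 + q) (f(q) = 3 - 1/(q - 4) = 3 - 1/(-4 + q))
r(u) = -3 + 2*u (r(u) = -3 + (2*(u + u))/2 = -3 + (2*(2*u))/2 = -3 + (4*u)/2 = -3 + 2*u)
(-2177 + r(f(6))) + P = (-2177 + (-3 + 2*((-13 + 3*6)/(-4 + 6)))) - 1806 = (-2177 + (-3 + 2*((-13 + 18)/2))) - 1806 = (-2177 + (-3 + 2*((1/2)*5))) - 1806 = (-2177 + (-3 + 2*(5/2))) - 1806 = (-2177 + (-3 + 5)) - 1806 = (-2177 + 2) - 1806 = -2175 - 1806 = -3981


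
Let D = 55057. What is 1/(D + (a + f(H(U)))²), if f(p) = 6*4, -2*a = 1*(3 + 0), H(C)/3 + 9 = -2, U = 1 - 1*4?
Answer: 4/222253 ≈ 1.7998e-5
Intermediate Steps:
U = -3 (U = 1 - 4 = -3)
H(C) = -33 (H(C) = -27 + 3*(-2) = -27 - 6 = -33)
a = -3/2 (a = -(3 + 0)/2 = -3/2 ≈ -1.5000)
f(p) = 24
1/(D + (a + f(H(U)))²) = 1/(55057 + (-3/2 + 24)²) = 1/(55057 + (45/2)²) = 1/(55057 + 2025/4) = 1/(222253/4) = 4/222253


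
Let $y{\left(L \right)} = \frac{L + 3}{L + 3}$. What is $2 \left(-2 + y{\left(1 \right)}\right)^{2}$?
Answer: $2$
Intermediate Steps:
$y{\left(L \right)} = 1$ ($y{\left(L \right)} = \frac{3 + L}{3 + L} = 1$)
$2 \left(-2 + y{\left(1 \right)}\right)^{2} = 2 \left(-2 + 1\right)^{2} = 2 \left(-1\right)^{2} = 2 \cdot 1 = 2$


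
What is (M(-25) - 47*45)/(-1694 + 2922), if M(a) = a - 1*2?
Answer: -1071/614 ≈ -1.7443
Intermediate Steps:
M(a) = -2 + a (M(a) = a - 2 = -2 + a)
(M(-25) - 47*45)/(-1694 + 2922) = ((-2 - 25) - 47*45)/(-1694 + 2922) = (-27 - 2115)/1228 = -2142*1/1228 = -1071/614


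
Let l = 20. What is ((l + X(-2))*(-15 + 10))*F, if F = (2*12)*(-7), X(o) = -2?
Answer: 15120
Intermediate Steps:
F = -168 (F = 24*(-7) = -168)
((l + X(-2))*(-15 + 10))*F = ((20 - 2)*(-15 + 10))*(-168) = (18*(-5))*(-168) = -90*(-168) = 15120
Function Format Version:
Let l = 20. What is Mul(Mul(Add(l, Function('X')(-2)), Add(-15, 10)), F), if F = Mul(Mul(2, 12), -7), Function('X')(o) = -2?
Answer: 15120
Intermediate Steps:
F = -168 (F = Mul(24, -7) = -168)
Mul(Mul(Add(l, Function('X')(-2)), Add(-15, 10)), F) = Mul(Mul(Add(20, -2), Add(-15, 10)), -168) = Mul(Mul(18, -5), -168) = Mul(-90, -168) = 15120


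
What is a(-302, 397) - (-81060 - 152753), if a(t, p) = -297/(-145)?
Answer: 33903182/145 ≈ 2.3382e+5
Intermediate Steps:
a(t, p) = 297/145 (a(t, p) = -297*(-1/145) = 297/145)
a(-302, 397) - (-81060 - 152753) = 297/145 - (-81060 - 152753) = 297/145 - 1*(-233813) = 297/145 + 233813 = 33903182/145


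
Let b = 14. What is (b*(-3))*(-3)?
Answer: 126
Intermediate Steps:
(b*(-3))*(-3) = (14*(-3))*(-3) = -42*(-3) = 126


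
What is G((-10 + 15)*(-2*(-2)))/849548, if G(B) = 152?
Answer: 38/212387 ≈ 0.00017892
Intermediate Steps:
G((-10 + 15)*(-2*(-2)))/849548 = 152/849548 = 152*(1/849548) = 38/212387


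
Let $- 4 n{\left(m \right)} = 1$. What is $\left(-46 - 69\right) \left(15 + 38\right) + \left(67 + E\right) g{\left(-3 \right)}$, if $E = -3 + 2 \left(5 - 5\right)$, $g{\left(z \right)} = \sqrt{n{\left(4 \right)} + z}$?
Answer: $-6095 + 32 i \sqrt{13} \approx -6095.0 + 115.38 i$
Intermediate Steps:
$n{\left(m \right)} = - \frac{1}{4}$ ($n{\left(m \right)} = \left(- \frac{1}{4}\right) 1 = - \frac{1}{4}$)
$g{\left(z \right)} = \sqrt{- \frac{1}{4} + z}$
$E = -3$ ($E = -3 + 2 \cdot 0 = -3 + 0 = -3$)
$\left(-46 - 69\right) \left(15 + 38\right) + \left(67 + E\right) g{\left(-3 \right)} = \left(-46 - 69\right) \left(15 + 38\right) + \left(67 - 3\right) \frac{\sqrt{-1 + 4 \left(-3\right)}}{2} = \left(-115\right) 53 + 64 \frac{\sqrt{-1 - 12}}{2} = -6095 + 64 \frac{\sqrt{-13}}{2} = -6095 + 64 \frac{i \sqrt{13}}{2} = -6095 + 32 i \sqrt{13}$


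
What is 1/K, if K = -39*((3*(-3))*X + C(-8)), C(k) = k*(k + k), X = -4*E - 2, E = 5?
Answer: -1/12714 ≈ -7.8653e-5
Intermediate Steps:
X = -22 (X = -4*5 - 2 = -20 - 2 = -22)
C(k) = 2*k² (C(k) = k*(2*k) = 2*k²)
K = -12714 (K = -39*((3*(-3))*(-22) + 2*(-8)²) = -39*(-9*(-22) + 2*64) = -39*(198 + 128) = -39*326 = -12714)
1/K = 1/(-12714) = -1/12714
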